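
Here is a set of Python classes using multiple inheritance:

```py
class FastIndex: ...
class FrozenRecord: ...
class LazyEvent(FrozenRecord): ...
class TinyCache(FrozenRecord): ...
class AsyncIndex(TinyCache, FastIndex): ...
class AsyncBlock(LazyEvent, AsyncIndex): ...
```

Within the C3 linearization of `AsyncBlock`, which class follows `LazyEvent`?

AsyncIndex

L[AsyncBlock] = AsyncBlock + merge(L[LazyEvent], L[AsyncIndex], [LazyEvent AsyncIndex])
  take LazyEvent:  [LazyEvent FrozenRecord object] + [AsyncIndex TinyCache FrozenRecord FastIndex object] + [LazyEvent AsyncIndex]
  take AsyncIndex:  [FrozenRecord object] + [AsyncIndex TinyCache FrozenRecord FastIndex object] + [AsyncIndex]
  take TinyCache:  [FrozenRecord object] + [TinyCache FrozenRecord FastIndex object]
  take FrozenRecord:  [FrozenRecord object] + [FrozenRecord FastIndex object]
  take FastIndex:  [object] + [FastIndex object]
  take object:  [object] + [object]
MRO: AsyncBlock LazyEvent AsyncIndex TinyCache FrozenRecord FastIndex object
LazyEvent is at position 1; next is AsyncIndex.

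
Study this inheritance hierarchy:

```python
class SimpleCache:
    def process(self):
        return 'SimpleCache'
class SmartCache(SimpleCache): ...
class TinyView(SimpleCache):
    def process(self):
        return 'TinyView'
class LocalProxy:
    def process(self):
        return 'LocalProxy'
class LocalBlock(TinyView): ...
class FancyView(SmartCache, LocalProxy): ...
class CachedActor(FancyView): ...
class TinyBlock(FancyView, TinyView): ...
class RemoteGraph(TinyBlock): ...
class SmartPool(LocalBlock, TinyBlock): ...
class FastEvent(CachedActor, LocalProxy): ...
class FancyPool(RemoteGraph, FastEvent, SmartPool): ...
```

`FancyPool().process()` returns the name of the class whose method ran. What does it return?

TinyView

L[FancyPool] = FancyPool + merge(L[RemoteGraph], L[FastEvent], L[SmartPool], [RemoteGraph FastEvent SmartPool])
  take RemoteGraph:  [RemoteGraph TinyBlock FancyView SmartCache TinyView SimpleCache LocalProxy object] + [FastEvent CachedActor FancyView SmartCache SimpleCache LocalProxy object] + [SmartPool LocalBlock TinyBlock FancyView SmartCache TinyView SimpleCache LocalProxy object] + [RemoteGraph FastEvent SmartPool]
  take FastEvent:  [TinyBlock FancyView SmartCache TinyView SimpleCache LocalProxy object] + [FastEvent CachedActor FancyView SmartCache SimpleCache LocalProxy object] + [SmartPool LocalBlock TinyBlock FancyView SmartCache TinyView SimpleCache LocalProxy object] + [FastEvent SmartPool]
  take CachedActor:  [TinyBlock FancyView SmartCache TinyView SimpleCache LocalProxy object] + [CachedActor FancyView SmartCache SimpleCache LocalProxy object] + [SmartPool LocalBlock TinyBlock FancyView SmartCache TinyView SimpleCache LocalProxy object] + [SmartPool]
  take SmartPool:  [TinyBlock FancyView SmartCache TinyView SimpleCache LocalProxy object] + [FancyView SmartCache SimpleCache LocalProxy object] + [SmartPool LocalBlock TinyBlock FancyView SmartCache TinyView SimpleCache LocalProxy object] + [SmartPool]
  take LocalBlock:  [TinyBlock FancyView SmartCache TinyView SimpleCache LocalProxy object] + [FancyView SmartCache SimpleCache LocalProxy object] + [LocalBlock TinyBlock FancyView SmartCache TinyView SimpleCache LocalProxy object]
  take TinyBlock:  [TinyBlock FancyView SmartCache TinyView SimpleCache LocalProxy object] + [FancyView SmartCache SimpleCache LocalProxy object] + [TinyBlock FancyView SmartCache TinyView SimpleCache LocalProxy object]
  take FancyView:  [FancyView SmartCache TinyView SimpleCache LocalProxy object] + [FancyView SmartCache SimpleCache LocalProxy object] + [FancyView SmartCache TinyView SimpleCache LocalProxy object]
  take SmartCache:  [SmartCache TinyView SimpleCache LocalProxy object] + [SmartCache SimpleCache LocalProxy object] + [SmartCache TinyView SimpleCache LocalProxy object]
  take TinyView:  [TinyView SimpleCache LocalProxy object] + [SimpleCache LocalProxy object] + [TinyView SimpleCache LocalProxy object]
  take SimpleCache:  [SimpleCache LocalProxy object] + [SimpleCache LocalProxy object] + [SimpleCache LocalProxy object]
  take LocalProxy:  [LocalProxy object] + [LocalProxy object] + [LocalProxy object]
  take object:  [object] + [object] + [object]
MRO: FancyPool RemoteGraph FastEvent CachedActor SmartPool LocalBlock TinyBlock FancyView SmartCache TinyView SimpleCache LocalProxy object
process is defined in: LocalProxy, SimpleCache, TinyView. First along the MRO is TinyView.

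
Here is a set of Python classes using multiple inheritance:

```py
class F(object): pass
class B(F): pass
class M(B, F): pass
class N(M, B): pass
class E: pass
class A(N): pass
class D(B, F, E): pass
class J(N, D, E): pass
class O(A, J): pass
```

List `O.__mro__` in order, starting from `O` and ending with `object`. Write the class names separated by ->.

L[O] = O + merge(L[A], L[J], [A J])
  take A:  [A N M B F object] + [J N M D B F E object] + [A J]
  take J:  [N M B F object] + [J N M D B F E object] + [J]
  take N:  [N M B F object] + [N M D B F E object]
  take M:  [M B F object] + [M D B F E object]
  take D:  [B F object] + [D B F E object]
  take B:  [B F object] + [B F E object]
  take F:  [F object] + [F E object]
  take E:  [object] + [E object]
  take object:  [object] + [object]

O -> A -> J -> N -> M -> D -> B -> F -> E -> object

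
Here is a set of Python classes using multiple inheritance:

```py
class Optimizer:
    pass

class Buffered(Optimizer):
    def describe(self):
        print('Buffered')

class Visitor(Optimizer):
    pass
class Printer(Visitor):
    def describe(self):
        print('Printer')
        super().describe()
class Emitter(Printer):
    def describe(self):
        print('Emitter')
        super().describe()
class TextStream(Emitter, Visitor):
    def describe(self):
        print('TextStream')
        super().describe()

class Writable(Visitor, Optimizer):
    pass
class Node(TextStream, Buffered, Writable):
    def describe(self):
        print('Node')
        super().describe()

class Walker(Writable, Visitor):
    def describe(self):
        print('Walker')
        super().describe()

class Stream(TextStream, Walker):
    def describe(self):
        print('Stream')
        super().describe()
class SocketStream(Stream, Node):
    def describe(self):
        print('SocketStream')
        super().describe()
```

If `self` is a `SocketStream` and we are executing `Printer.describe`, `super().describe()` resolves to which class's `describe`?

Walker

L[SocketStream] = SocketStream + merge(L[Stream], L[Node], [Stream Node])
  take Stream:  [Stream TextStream Emitter Printer Walker Writable Visitor Optimizer object] + [Node TextStream Emitter Printer Buffered Writable Visitor Optimizer object] + [Stream Node]
  take Node:  [TextStream Emitter Printer Walker Writable Visitor Optimizer object] + [Node TextStream Emitter Printer Buffered Writable Visitor Optimizer object] + [Node]
  take TextStream:  [TextStream Emitter Printer Walker Writable Visitor Optimizer object] + [TextStream Emitter Printer Buffered Writable Visitor Optimizer object]
  take Emitter:  [Emitter Printer Walker Writable Visitor Optimizer object] + [Emitter Printer Buffered Writable Visitor Optimizer object]
  take Printer:  [Printer Walker Writable Visitor Optimizer object] + [Printer Buffered Writable Visitor Optimizer object]
  take Walker:  [Walker Writable Visitor Optimizer object] + [Buffered Writable Visitor Optimizer object]
  take Buffered:  [Writable Visitor Optimizer object] + [Buffered Writable Visitor Optimizer object]
  take Writable:  [Writable Visitor Optimizer object] + [Writable Visitor Optimizer object]
  take Visitor:  [Visitor Optimizer object] + [Visitor Optimizer object]
  take Optimizer:  [Optimizer object] + [Optimizer object]
  take object:  [object] + [object]
MRO: SocketStream Stream Node TextStream Emitter Printer Walker Buffered Writable Visitor Optimizer object
super() in Printer.describe on a SocketStream instance goes to the class after Printer in SocketStream's MRO: Walker.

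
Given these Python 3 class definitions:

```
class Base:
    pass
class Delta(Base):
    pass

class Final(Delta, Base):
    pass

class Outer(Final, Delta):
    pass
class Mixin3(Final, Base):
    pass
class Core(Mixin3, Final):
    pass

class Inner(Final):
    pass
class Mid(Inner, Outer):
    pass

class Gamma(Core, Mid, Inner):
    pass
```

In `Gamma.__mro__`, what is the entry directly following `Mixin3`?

L[Gamma] = Gamma + merge(L[Core], L[Mid], L[Inner], [Core Mid Inner])
  take Core:  [Core Mixin3 Final Delta Base object] + [Mid Inner Outer Final Delta Base object] + [Inner Final Delta Base object] + [Core Mid Inner]
  take Mixin3:  [Mixin3 Final Delta Base object] + [Mid Inner Outer Final Delta Base object] + [Inner Final Delta Base object] + [Mid Inner]
  take Mid:  [Final Delta Base object] + [Mid Inner Outer Final Delta Base object] + [Inner Final Delta Base object] + [Mid Inner]
  take Inner:  [Final Delta Base object] + [Inner Outer Final Delta Base object] + [Inner Final Delta Base object] + [Inner]
  take Outer:  [Final Delta Base object] + [Outer Final Delta Base object] + [Final Delta Base object]
  take Final:  [Final Delta Base object] + [Final Delta Base object] + [Final Delta Base object]
  take Delta:  [Delta Base object] + [Delta Base object] + [Delta Base object]
  take Base:  [Base object] + [Base object] + [Base object]
  take object:  [object] + [object] + [object]
MRO: Gamma Core Mixin3 Mid Inner Outer Final Delta Base object
Mixin3 is at position 2; next is Mid.

Mid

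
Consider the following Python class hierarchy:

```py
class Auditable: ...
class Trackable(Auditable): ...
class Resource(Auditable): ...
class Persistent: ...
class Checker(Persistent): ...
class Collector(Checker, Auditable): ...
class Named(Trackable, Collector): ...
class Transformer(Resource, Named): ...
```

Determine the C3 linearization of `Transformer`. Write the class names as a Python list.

L[Transformer] = Transformer + merge(L[Resource], L[Named], [Resource Named])
  take Resource:  [Resource Auditable object] + [Named Trackable Collector Checker Persistent Auditable object] + [Resource Named]
  take Named:  [Auditable object] + [Named Trackable Collector Checker Persistent Auditable object] + [Named]
  take Trackable:  [Auditable object] + [Trackable Collector Checker Persistent Auditable object]
  take Collector:  [Auditable object] + [Collector Checker Persistent Auditable object]
  take Checker:  [Auditable object] + [Checker Persistent Auditable object]
  take Persistent:  [Auditable object] + [Persistent Auditable object]
  take Auditable:  [Auditable object] + [Auditable object]
  take object:  [object] + [object]

[Transformer, Resource, Named, Trackable, Collector, Checker, Persistent, Auditable, object]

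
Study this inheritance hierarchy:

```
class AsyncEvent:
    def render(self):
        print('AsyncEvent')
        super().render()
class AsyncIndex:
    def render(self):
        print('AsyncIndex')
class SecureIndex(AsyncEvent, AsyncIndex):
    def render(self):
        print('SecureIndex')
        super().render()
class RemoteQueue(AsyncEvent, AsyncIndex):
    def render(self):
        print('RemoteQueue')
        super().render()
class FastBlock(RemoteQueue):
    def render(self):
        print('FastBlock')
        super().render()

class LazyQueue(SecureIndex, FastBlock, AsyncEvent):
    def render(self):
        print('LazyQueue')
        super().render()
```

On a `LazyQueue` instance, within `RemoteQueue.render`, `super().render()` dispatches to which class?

L[LazyQueue] = LazyQueue + merge(L[SecureIndex], L[FastBlock], L[AsyncEvent], [SecureIndex FastBlock AsyncEvent])
  take SecureIndex:  [SecureIndex AsyncEvent AsyncIndex object] + [FastBlock RemoteQueue AsyncEvent AsyncIndex object] + [AsyncEvent object] + [SecureIndex FastBlock AsyncEvent]
  take FastBlock:  [AsyncEvent AsyncIndex object] + [FastBlock RemoteQueue AsyncEvent AsyncIndex object] + [AsyncEvent object] + [FastBlock AsyncEvent]
  take RemoteQueue:  [AsyncEvent AsyncIndex object] + [RemoteQueue AsyncEvent AsyncIndex object] + [AsyncEvent object] + [AsyncEvent]
  take AsyncEvent:  [AsyncEvent AsyncIndex object] + [AsyncEvent AsyncIndex object] + [AsyncEvent object] + [AsyncEvent]
  take AsyncIndex:  [AsyncIndex object] + [AsyncIndex object] + [object]
  take object:  [object] + [object] + [object]
MRO: LazyQueue SecureIndex FastBlock RemoteQueue AsyncEvent AsyncIndex object
super() in RemoteQueue.render on a LazyQueue instance goes to the class after RemoteQueue in LazyQueue's MRO: AsyncEvent.

AsyncEvent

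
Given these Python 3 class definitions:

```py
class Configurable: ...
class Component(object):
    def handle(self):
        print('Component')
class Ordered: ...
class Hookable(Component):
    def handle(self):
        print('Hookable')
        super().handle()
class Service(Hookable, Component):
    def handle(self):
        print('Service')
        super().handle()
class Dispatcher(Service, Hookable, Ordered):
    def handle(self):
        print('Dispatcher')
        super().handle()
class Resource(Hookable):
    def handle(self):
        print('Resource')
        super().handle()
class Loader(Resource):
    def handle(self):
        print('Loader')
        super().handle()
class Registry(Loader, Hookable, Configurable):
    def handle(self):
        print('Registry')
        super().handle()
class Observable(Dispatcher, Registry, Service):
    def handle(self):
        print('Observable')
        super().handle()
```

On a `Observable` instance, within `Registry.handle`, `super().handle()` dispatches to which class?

Service

L[Observable] = Observable + merge(L[Dispatcher], L[Registry], L[Service], [Dispatcher Registry Service])
  take Dispatcher:  [Dispatcher Service Hookable Component Ordered object] + [Registry Loader Resource Hookable Component Configurable object] + [Service Hookable Component object] + [Dispatcher Registry Service]
  take Registry:  [Service Hookable Component Ordered object] + [Registry Loader Resource Hookable Component Configurable object] + [Service Hookable Component object] + [Registry Service]
  take Service:  [Service Hookable Component Ordered object] + [Loader Resource Hookable Component Configurable object] + [Service Hookable Component object] + [Service]
  take Loader:  [Hookable Component Ordered object] + [Loader Resource Hookable Component Configurable object] + [Hookable Component object]
  take Resource:  [Hookable Component Ordered object] + [Resource Hookable Component Configurable object] + [Hookable Component object]
  take Hookable:  [Hookable Component Ordered object] + [Hookable Component Configurable object] + [Hookable Component object]
  take Component:  [Component Ordered object] + [Component Configurable object] + [Component object]
  take Ordered:  [Ordered object] + [Configurable object] + [object]
  take Configurable:  [object] + [Configurable object] + [object]
  take object:  [object] + [object] + [object]
MRO: Observable Dispatcher Registry Service Loader Resource Hookable Component Ordered Configurable object
super() in Registry.handle on a Observable instance goes to the class after Registry in Observable's MRO: Service.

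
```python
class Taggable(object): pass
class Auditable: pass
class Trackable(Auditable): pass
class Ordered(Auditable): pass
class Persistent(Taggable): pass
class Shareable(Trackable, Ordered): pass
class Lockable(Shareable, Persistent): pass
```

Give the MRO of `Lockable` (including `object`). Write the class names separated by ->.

L[Lockable] = Lockable + merge(L[Shareable], L[Persistent], [Shareable Persistent])
  take Shareable:  [Shareable Trackable Ordered Auditable object] + [Persistent Taggable object] + [Shareable Persistent]
  take Trackable:  [Trackable Ordered Auditable object] + [Persistent Taggable object] + [Persistent]
  take Ordered:  [Ordered Auditable object] + [Persistent Taggable object] + [Persistent]
  take Auditable:  [Auditable object] + [Persistent Taggable object] + [Persistent]
  take Persistent:  [object] + [Persistent Taggable object] + [Persistent]
  take Taggable:  [object] + [Taggable object]
  take object:  [object] + [object]

Lockable -> Shareable -> Trackable -> Ordered -> Auditable -> Persistent -> Taggable -> object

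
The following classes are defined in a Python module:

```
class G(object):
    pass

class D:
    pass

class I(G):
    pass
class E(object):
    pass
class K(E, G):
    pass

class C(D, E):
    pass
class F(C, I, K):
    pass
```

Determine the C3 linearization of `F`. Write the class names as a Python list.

L[F] = F + merge(L[C], L[I], L[K], [C I K])
  take C:  [C D E object] + [I G object] + [K E G object] + [C I K]
  take D:  [D E object] + [I G object] + [K E G object] + [I K]
  take I:  [E object] + [I G object] + [K E G object] + [I K]
  take K:  [E object] + [G object] + [K E G object] + [K]
  take E:  [E object] + [G object] + [E G object]
  take G:  [object] + [G object] + [G object]
  take object:  [object] + [object] + [object]

[F, C, D, I, K, E, G, object]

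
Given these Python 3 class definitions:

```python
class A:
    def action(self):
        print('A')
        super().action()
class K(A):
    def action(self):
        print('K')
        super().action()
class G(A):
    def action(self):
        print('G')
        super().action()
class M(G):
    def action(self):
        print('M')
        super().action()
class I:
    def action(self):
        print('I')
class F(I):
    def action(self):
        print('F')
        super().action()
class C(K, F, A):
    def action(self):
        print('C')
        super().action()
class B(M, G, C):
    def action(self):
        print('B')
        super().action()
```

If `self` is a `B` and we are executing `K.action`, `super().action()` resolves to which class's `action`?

L[B] = B + merge(L[M], L[G], L[C], [M G C])
  take M:  [M G A object] + [G A object] + [C K F A I object] + [M G C]
  take G:  [G A object] + [G A object] + [C K F A I object] + [G C]
  take C:  [A object] + [A object] + [C K F A I object] + [C]
  take K:  [A object] + [A object] + [K F A I object]
  take F:  [A object] + [A object] + [F A I object]
  take A:  [A object] + [A object] + [A I object]
  take I:  [object] + [object] + [I object]
  take object:  [object] + [object] + [object]
MRO: B M G C K F A I object
super() in K.action on a B instance goes to the class after K in B's MRO: F.

F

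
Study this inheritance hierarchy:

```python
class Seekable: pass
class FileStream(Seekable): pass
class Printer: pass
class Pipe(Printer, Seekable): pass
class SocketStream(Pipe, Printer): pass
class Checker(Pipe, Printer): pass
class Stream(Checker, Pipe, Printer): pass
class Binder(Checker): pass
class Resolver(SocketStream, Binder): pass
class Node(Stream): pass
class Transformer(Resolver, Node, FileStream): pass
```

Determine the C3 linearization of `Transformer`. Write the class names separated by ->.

Transformer -> Resolver -> SocketStream -> Binder -> Node -> Stream -> Checker -> Pipe -> Printer -> FileStream -> Seekable -> object

L[Transformer] = Transformer + merge(L[Resolver], L[Node], L[FileStream], [Resolver Node FileStream])
  take Resolver:  [Resolver SocketStream Binder Checker Pipe Printer Seekable object] + [Node Stream Checker Pipe Printer Seekable object] + [FileStream Seekable object] + [Resolver Node FileStream]
  take SocketStream:  [SocketStream Binder Checker Pipe Printer Seekable object] + [Node Stream Checker Pipe Printer Seekable object] + [FileStream Seekable object] + [Node FileStream]
  take Binder:  [Binder Checker Pipe Printer Seekable object] + [Node Stream Checker Pipe Printer Seekable object] + [FileStream Seekable object] + [Node FileStream]
  take Node:  [Checker Pipe Printer Seekable object] + [Node Stream Checker Pipe Printer Seekable object] + [FileStream Seekable object] + [Node FileStream]
  take Stream:  [Checker Pipe Printer Seekable object] + [Stream Checker Pipe Printer Seekable object] + [FileStream Seekable object] + [FileStream]
  take Checker:  [Checker Pipe Printer Seekable object] + [Checker Pipe Printer Seekable object] + [FileStream Seekable object] + [FileStream]
  take Pipe:  [Pipe Printer Seekable object] + [Pipe Printer Seekable object] + [FileStream Seekable object] + [FileStream]
  take Printer:  [Printer Seekable object] + [Printer Seekable object] + [FileStream Seekable object] + [FileStream]
  take FileStream:  [Seekable object] + [Seekable object] + [FileStream Seekable object] + [FileStream]
  take Seekable:  [Seekable object] + [Seekable object] + [Seekable object]
  take object:  [object] + [object] + [object]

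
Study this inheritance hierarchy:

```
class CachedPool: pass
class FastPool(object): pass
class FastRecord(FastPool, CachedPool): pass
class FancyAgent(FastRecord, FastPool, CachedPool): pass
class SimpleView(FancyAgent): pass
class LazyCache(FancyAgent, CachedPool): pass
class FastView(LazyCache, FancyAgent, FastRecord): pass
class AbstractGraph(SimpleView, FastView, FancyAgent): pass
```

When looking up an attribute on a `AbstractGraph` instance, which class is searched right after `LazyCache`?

L[AbstractGraph] = AbstractGraph + merge(L[SimpleView], L[FastView], L[FancyAgent], [SimpleView FastView FancyAgent])
  take SimpleView:  [SimpleView FancyAgent FastRecord FastPool CachedPool object] + [FastView LazyCache FancyAgent FastRecord FastPool CachedPool object] + [FancyAgent FastRecord FastPool CachedPool object] + [SimpleView FastView FancyAgent]
  take FastView:  [FancyAgent FastRecord FastPool CachedPool object] + [FastView LazyCache FancyAgent FastRecord FastPool CachedPool object] + [FancyAgent FastRecord FastPool CachedPool object] + [FastView FancyAgent]
  take LazyCache:  [FancyAgent FastRecord FastPool CachedPool object] + [LazyCache FancyAgent FastRecord FastPool CachedPool object] + [FancyAgent FastRecord FastPool CachedPool object] + [FancyAgent]
  take FancyAgent:  [FancyAgent FastRecord FastPool CachedPool object] + [FancyAgent FastRecord FastPool CachedPool object] + [FancyAgent FastRecord FastPool CachedPool object] + [FancyAgent]
  take FastRecord:  [FastRecord FastPool CachedPool object] + [FastRecord FastPool CachedPool object] + [FastRecord FastPool CachedPool object]
  take FastPool:  [FastPool CachedPool object] + [FastPool CachedPool object] + [FastPool CachedPool object]
  take CachedPool:  [CachedPool object] + [CachedPool object] + [CachedPool object]
  take object:  [object] + [object] + [object]
MRO: AbstractGraph SimpleView FastView LazyCache FancyAgent FastRecord FastPool CachedPool object
LazyCache is at position 3; next is FancyAgent.

FancyAgent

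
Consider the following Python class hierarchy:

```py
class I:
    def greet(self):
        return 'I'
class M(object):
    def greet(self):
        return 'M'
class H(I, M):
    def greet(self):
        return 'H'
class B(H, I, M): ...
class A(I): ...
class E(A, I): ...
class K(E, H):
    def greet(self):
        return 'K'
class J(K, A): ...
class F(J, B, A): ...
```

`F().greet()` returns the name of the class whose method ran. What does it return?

L[F] = F + merge(L[J], L[B], L[A], [J B A])
  take J:  [J K E A H I M object] + [B H I M object] + [A I object] + [J B A]
  take K:  [K E A H I M object] + [B H I M object] + [A I object] + [B A]
  take E:  [E A H I M object] + [B H I M object] + [A I object] + [B A]
  take B:  [A H I M object] + [B H I M object] + [A I object] + [B A]
  take A:  [A H I M object] + [H I M object] + [A I object] + [A]
  take H:  [H I M object] + [H I M object] + [I object]
  take I:  [I M object] + [I M object] + [I object]
  take M:  [M object] + [M object] + [object]
  take object:  [object] + [object] + [object]
MRO: F J K E B A H I M object
greet is defined in: H, I, K, M. First along the MRO is K.

K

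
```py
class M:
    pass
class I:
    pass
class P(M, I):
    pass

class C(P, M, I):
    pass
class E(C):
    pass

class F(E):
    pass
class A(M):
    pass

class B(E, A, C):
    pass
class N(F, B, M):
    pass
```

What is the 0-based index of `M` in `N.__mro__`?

7

L[N] = N + merge(L[F], L[B], L[M], [F B M])
  take F:  [F E C P M I object] + [B E A C P M I object] + [M object] + [F B M]
  take B:  [E C P M I object] + [B E A C P M I object] + [M object] + [B M]
  take E:  [E C P M I object] + [E A C P M I object] + [M object] + [M]
  take A:  [C P M I object] + [A C P M I object] + [M object] + [M]
  take C:  [C P M I object] + [C P M I object] + [M object] + [M]
  take P:  [P M I object] + [P M I object] + [M object] + [M]
  take M:  [M I object] + [M I object] + [M object] + [M]
  take I:  [I object] + [I object] + [object]
  take object:  [object] + [object] + [object]
MRO: N F B E A C P M I object
M sits at index 7.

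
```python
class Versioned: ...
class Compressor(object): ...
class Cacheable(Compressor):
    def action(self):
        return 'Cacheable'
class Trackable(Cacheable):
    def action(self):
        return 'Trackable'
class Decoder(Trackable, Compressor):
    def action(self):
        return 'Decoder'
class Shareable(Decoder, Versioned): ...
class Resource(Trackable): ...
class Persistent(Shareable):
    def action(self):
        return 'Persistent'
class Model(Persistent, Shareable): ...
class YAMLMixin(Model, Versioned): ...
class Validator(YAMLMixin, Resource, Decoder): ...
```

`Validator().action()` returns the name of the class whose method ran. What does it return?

L[Validator] = Validator + merge(L[YAMLMixin], L[Resource], L[Decoder], [YAMLMixin Resource Decoder])
  take YAMLMixin:  [YAMLMixin Model Persistent Shareable Decoder Trackable Cacheable Compressor Versioned object] + [Resource Trackable Cacheable Compressor object] + [Decoder Trackable Cacheable Compressor object] + [YAMLMixin Resource Decoder]
  take Model:  [Model Persistent Shareable Decoder Trackable Cacheable Compressor Versioned object] + [Resource Trackable Cacheable Compressor object] + [Decoder Trackable Cacheable Compressor object] + [Resource Decoder]
  take Persistent:  [Persistent Shareable Decoder Trackable Cacheable Compressor Versioned object] + [Resource Trackable Cacheable Compressor object] + [Decoder Trackable Cacheable Compressor object] + [Resource Decoder]
  take Shareable:  [Shareable Decoder Trackable Cacheable Compressor Versioned object] + [Resource Trackable Cacheable Compressor object] + [Decoder Trackable Cacheable Compressor object] + [Resource Decoder]
  take Resource:  [Decoder Trackable Cacheable Compressor Versioned object] + [Resource Trackable Cacheable Compressor object] + [Decoder Trackable Cacheable Compressor object] + [Resource Decoder]
  take Decoder:  [Decoder Trackable Cacheable Compressor Versioned object] + [Trackable Cacheable Compressor object] + [Decoder Trackable Cacheable Compressor object] + [Decoder]
  take Trackable:  [Trackable Cacheable Compressor Versioned object] + [Trackable Cacheable Compressor object] + [Trackable Cacheable Compressor object]
  take Cacheable:  [Cacheable Compressor Versioned object] + [Cacheable Compressor object] + [Cacheable Compressor object]
  take Compressor:  [Compressor Versioned object] + [Compressor object] + [Compressor object]
  take Versioned:  [Versioned object] + [object] + [object]
  take object:  [object] + [object] + [object]
MRO: Validator YAMLMixin Model Persistent Shareable Resource Decoder Trackable Cacheable Compressor Versioned object
action is defined in: Cacheable, Decoder, Persistent, Trackable. First along the MRO is Persistent.

Persistent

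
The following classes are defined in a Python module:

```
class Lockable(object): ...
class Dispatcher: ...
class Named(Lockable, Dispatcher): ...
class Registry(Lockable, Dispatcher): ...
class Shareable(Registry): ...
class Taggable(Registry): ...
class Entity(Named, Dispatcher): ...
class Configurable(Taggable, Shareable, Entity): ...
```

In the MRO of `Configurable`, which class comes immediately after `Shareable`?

Registry

L[Configurable] = Configurable + merge(L[Taggable], L[Shareable], L[Entity], [Taggable Shareable Entity])
  take Taggable:  [Taggable Registry Lockable Dispatcher object] + [Shareable Registry Lockable Dispatcher object] + [Entity Named Lockable Dispatcher object] + [Taggable Shareable Entity]
  take Shareable:  [Registry Lockable Dispatcher object] + [Shareable Registry Lockable Dispatcher object] + [Entity Named Lockable Dispatcher object] + [Shareable Entity]
  take Registry:  [Registry Lockable Dispatcher object] + [Registry Lockable Dispatcher object] + [Entity Named Lockable Dispatcher object] + [Entity]
  take Entity:  [Lockable Dispatcher object] + [Lockable Dispatcher object] + [Entity Named Lockable Dispatcher object] + [Entity]
  take Named:  [Lockable Dispatcher object] + [Lockable Dispatcher object] + [Named Lockable Dispatcher object]
  take Lockable:  [Lockable Dispatcher object] + [Lockable Dispatcher object] + [Lockable Dispatcher object]
  take Dispatcher:  [Dispatcher object] + [Dispatcher object] + [Dispatcher object]
  take object:  [object] + [object] + [object]
MRO: Configurable Taggable Shareable Registry Entity Named Lockable Dispatcher object
Shareable is at position 2; next is Registry.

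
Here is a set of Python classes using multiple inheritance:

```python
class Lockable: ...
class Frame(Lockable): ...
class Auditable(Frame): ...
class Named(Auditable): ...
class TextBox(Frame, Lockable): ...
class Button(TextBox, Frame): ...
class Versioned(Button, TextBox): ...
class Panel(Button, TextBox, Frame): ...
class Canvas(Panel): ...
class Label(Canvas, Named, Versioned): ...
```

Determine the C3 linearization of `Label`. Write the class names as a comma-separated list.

Label, Canvas, Panel, Named, Auditable, Versioned, Button, TextBox, Frame, Lockable, object

L[Label] = Label + merge(L[Canvas], L[Named], L[Versioned], [Canvas Named Versioned])
  take Canvas:  [Canvas Panel Button TextBox Frame Lockable object] + [Named Auditable Frame Lockable object] + [Versioned Button TextBox Frame Lockable object] + [Canvas Named Versioned]
  take Panel:  [Panel Button TextBox Frame Lockable object] + [Named Auditable Frame Lockable object] + [Versioned Button TextBox Frame Lockable object] + [Named Versioned]
  take Named:  [Button TextBox Frame Lockable object] + [Named Auditable Frame Lockable object] + [Versioned Button TextBox Frame Lockable object] + [Named Versioned]
  take Auditable:  [Button TextBox Frame Lockable object] + [Auditable Frame Lockable object] + [Versioned Button TextBox Frame Lockable object] + [Versioned]
  take Versioned:  [Button TextBox Frame Lockable object] + [Frame Lockable object] + [Versioned Button TextBox Frame Lockable object] + [Versioned]
  take Button:  [Button TextBox Frame Lockable object] + [Frame Lockable object] + [Button TextBox Frame Lockable object]
  take TextBox:  [TextBox Frame Lockable object] + [Frame Lockable object] + [TextBox Frame Lockable object]
  take Frame:  [Frame Lockable object] + [Frame Lockable object] + [Frame Lockable object]
  take Lockable:  [Lockable object] + [Lockable object] + [Lockable object]
  take object:  [object] + [object] + [object]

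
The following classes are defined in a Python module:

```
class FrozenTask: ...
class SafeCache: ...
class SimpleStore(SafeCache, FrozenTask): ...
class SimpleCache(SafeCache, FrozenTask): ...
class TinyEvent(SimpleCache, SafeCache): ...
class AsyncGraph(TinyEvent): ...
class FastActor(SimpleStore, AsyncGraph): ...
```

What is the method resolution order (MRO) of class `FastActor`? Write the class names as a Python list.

[FastActor, SimpleStore, AsyncGraph, TinyEvent, SimpleCache, SafeCache, FrozenTask, object]

L[FastActor] = FastActor + merge(L[SimpleStore], L[AsyncGraph], [SimpleStore AsyncGraph])
  take SimpleStore:  [SimpleStore SafeCache FrozenTask object] + [AsyncGraph TinyEvent SimpleCache SafeCache FrozenTask object] + [SimpleStore AsyncGraph]
  take AsyncGraph:  [SafeCache FrozenTask object] + [AsyncGraph TinyEvent SimpleCache SafeCache FrozenTask object] + [AsyncGraph]
  take TinyEvent:  [SafeCache FrozenTask object] + [TinyEvent SimpleCache SafeCache FrozenTask object]
  take SimpleCache:  [SafeCache FrozenTask object] + [SimpleCache SafeCache FrozenTask object]
  take SafeCache:  [SafeCache FrozenTask object] + [SafeCache FrozenTask object]
  take FrozenTask:  [FrozenTask object] + [FrozenTask object]
  take object:  [object] + [object]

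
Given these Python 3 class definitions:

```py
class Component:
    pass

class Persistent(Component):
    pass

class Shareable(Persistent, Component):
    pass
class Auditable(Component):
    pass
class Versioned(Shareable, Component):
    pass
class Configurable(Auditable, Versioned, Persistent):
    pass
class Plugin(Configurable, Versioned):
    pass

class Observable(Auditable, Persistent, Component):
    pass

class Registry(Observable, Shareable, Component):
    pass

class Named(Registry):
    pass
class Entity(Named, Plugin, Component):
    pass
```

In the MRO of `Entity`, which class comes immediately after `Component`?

object

L[Entity] = Entity + merge(L[Named], L[Plugin], L[Component], [Named Plugin Component])
  take Named:  [Named Registry Observable Auditable Shareable Persistent Component object] + [Plugin Configurable Auditable Versioned Shareable Persistent Component object] + [Component object] + [Named Plugin Component]
  take Registry:  [Registry Observable Auditable Shareable Persistent Component object] + [Plugin Configurable Auditable Versioned Shareable Persistent Component object] + [Component object] + [Plugin Component]
  take Observable:  [Observable Auditable Shareable Persistent Component object] + [Plugin Configurable Auditable Versioned Shareable Persistent Component object] + [Component object] + [Plugin Component]
  take Plugin:  [Auditable Shareable Persistent Component object] + [Plugin Configurable Auditable Versioned Shareable Persistent Component object] + [Component object] + [Plugin Component]
  take Configurable:  [Auditable Shareable Persistent Component object] + [Configurable Auditable Versioned Shareable Persistent Component object] + [Component object] + [Component]
  take Auditable:  [Auditable Shareable Persistent Component object] + [Auditable Versioned Shareable Persistent Component object] + [Component object] + [Component]
  take Versioned:  [Shareable Persistent Component object] + [Versioned Shareable Persistent Component object] + [Component object] + [Component]
  take Shareable:  [Shareable Persistent Component object] + [Shareable Persistent Component object] + [Component object] + [Component]
  take Persistent:  [Persistent Component object] + [Persistent Component object] + [Component object] + [Component]
  take Component:  [Component object] + [Component object] + [Component object] + [Component]
  take object:  [object] + [object] + [object]
MRO: Entity Named Registry Observable Plugin Configurable Auditable Versioned Shareable Persistent Component object
Component is at position 10; next is object.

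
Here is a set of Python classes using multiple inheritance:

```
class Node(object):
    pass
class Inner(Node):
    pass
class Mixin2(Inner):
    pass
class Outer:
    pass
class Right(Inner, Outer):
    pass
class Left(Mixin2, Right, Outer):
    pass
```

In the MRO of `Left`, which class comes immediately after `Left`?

Mixin2

L[Left] = Left + merge(L[Mixin2], L[Right], L[Outer], [Mixin2 Right Outer])
  take Mixin2:  [Mixin2 Inner Node object] + [Right Inner Node Outer object] + [Outer object] + [Mixin2 Right Outer]
  take Right:  [Inner Node object] + [Right Inner Node Outer object] + [Outer object] + [Right Outer]
  take Inner:  [Inner Node object] + [Inner Node Outer object] + [Outer object] + [Outer]
  take Node:  [Node object] + [Node Outer object] + [Outer object] + [Outer]
  take Outer:  [object] + [Outer object] + [Outer object] + [Outer]
  take object:  [object] + [object] + [object]
MRO: Left Mixin2 Right Inner Node Outer object
Left is at position 0; next is Mixin2.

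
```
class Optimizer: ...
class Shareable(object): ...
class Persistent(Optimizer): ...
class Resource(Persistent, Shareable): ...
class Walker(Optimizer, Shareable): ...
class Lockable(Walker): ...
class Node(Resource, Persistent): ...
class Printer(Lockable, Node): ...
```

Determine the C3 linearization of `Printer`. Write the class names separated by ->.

L[Printer] = Printer + merge(L[Lockable], L[Node], [Lockable Node])
  take Lockable:  [Lockable Walker Optimizer Shareable object] + [Node Resource Persistent Optimizer Shareable object] + [Lockable Node]
  take Walker:  [Walker Optimizer Shareable object] + [Node Resource Persistent Optimizer Shareable object] + [Node]
  take Node:  [Optimizer Shareable object] + [Node Resource Persistent Optimizer Shareable object] + [Node]
  take Resource:  [Optimizer Shareable object] + [Resource Persistent Optimizer Shareable object]
  take Persistent:  [Optimizer Shareable object] + [Persistent Optimizer Shareable object]
  take Optimizer:  [Optimizer Shareable object] + [Optimizer Shareable object]
  take Shareable:  [Shareable object] + [Shareable object]
  take object:  [object] + [object]

Printer -> Lockable -> Walker -> Node -> Resource -> Persistent -> Optimizer -> Shareable -> object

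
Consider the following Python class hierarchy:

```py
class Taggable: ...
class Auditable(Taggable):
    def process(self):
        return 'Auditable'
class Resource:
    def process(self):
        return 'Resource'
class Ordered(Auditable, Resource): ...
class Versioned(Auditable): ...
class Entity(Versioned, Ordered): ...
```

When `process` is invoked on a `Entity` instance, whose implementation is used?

L[Entity] = Entity + merge(L[Versioned], L[Ordered], [Versioned Ordered])
  take Versioned:  [Versioned Auditable Taggable object] + [Ordered Auditable Taggable Resource object] + [Versioned Ordered]
  take Ordered:  [Auditable Taggable object] + [Ordered Auditable Taggable Resource object] + [Ordered]
  take Auditable:  [Auditable Taggable object] + [Auditable Taggable Resource object]
  take Taggable:  [Taggable object] + [Taggable Resource object]
  take Resource:  [object] + [Resource object]
  take object:  [object] + [object]
MRO: Entity Versioned Ordered Auditable Taggable Resource object
process is defined in: Auditable, Resource. First along the MRO is Auditable.

Auditable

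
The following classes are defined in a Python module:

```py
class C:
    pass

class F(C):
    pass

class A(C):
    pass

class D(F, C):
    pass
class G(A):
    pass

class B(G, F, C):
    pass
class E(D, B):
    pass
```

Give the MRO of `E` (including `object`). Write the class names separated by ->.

L[E] = E + merge(L[D], L[B], [D B])
  take D:  [D F C object] + [B G A F C object] + [D B]
  take B:  [F C object] + [B G A F C object] + [B]
  take G:  [F C object] + [G A F C object]
  take A:  [F C object] + [A F C object]
  take F:  [F C object] + [F C object]
  take C:  [C object] + [C object]
  take object:  [object] + [object]

E -> D -> B -> G -> A -> F -> C -> object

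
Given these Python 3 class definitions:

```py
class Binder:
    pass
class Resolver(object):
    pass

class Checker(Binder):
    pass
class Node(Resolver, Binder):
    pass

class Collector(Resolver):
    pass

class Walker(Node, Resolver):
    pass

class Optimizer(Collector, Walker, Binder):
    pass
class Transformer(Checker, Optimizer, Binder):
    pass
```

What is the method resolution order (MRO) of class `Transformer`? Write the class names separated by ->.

Transformer -> Checker -> Optimizer -> Collector -> Walker -> Node -> Resolver -> Binder -> object

L[Transformer] = Transformer + merge(L[Checker], L[Optimizer], L[Binder], [Checker Optimizer Binder])
  take Checker:  [Checker Binder object] + [Optimizer Collector Walker Node Resolver Binder object] + [Binder object] + [Checker Optimizer Binder]
  take Optimizer:  [Binder object] + [Optimizer Collector Walker Node Resolver Binder object] + [Binder object] + [Optimizer Binder]
  take Collector:  [Binder object] + [Collector Walker Node Resolver Binder object] + [Binder object] + [Binder]
  take Walker:  [Binder object] + [Walker Node Resolver Binder object] + [Binder object] + [Binder]
  take Node:  [Binder object] + [Node Resolver Binder object] + [Binder object] + [Binder]
  take Resolver:  [Binder object] + [Resolver Binder object] + [Binder object] + [Binder]
  take Binder:  [Binder object] + [Binder object] + [Binder object] + [Binder]
  take object:  [object] + [object] + [object]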